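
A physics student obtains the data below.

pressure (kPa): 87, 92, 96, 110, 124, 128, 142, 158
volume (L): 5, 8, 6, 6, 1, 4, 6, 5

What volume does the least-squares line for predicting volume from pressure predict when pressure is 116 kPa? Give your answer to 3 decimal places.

n = 8, Σx = 937, Σy = 41, Σxy = 4685, Σx² = 114237
Sxx = Σx² − (Σx)²/n = 114237 − 109746.125 = 4490.875
Sxy = Σxy − (Σx)(Σy)/n = 4685 − 4802.125 = -117.125
b = Sxy/Sxx = -117.125/4490.875 = -0.026081
a = ȳ − b·x̄ = 5.125 − (-0.026081)·117.125 = 8.179698
ŷ(116) = a + b·116 = 8.179698 + (-0.026081)·116 = 5.154341

5.154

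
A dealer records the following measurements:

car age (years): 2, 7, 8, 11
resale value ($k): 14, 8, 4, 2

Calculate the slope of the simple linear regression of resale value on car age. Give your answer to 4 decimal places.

-1.3810

n = 4, Σx = 28, Σy = 28, Σxy = 138, Σx² = 238
Sxx = Σx² − (Σx)²/n = 238 − 196 = 42
Sxy = Σxy − (Σx)(Σy)/n = 138 − 196 = -58
b = Sxy/Sxx = -58/42 = -1.380952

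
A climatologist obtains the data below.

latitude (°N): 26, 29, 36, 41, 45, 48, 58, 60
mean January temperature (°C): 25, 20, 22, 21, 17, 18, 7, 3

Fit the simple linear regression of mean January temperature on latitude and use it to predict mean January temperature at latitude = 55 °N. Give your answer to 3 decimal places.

9.845

n = 8, Σx = 343, Σy = 133, Σxy = 5098, Σx² = 15787
Sxx = Σx² − (Σx)²/n = 15787 − 14706.125 = 1080.875
Sxy = Σxy − (Σx)(Σy)/n = 5098 − 5702.375 = -604.375
b = Sxy/Sxx = -604.375/1080.875 = -0.559153
a = ȳ − b·x̄ = 16.625 − (-0.559153)·42.875 = 40.598705
ŷ(55) = a + b·55 = 40.598705 + (-0.559153)·55 = 9.845264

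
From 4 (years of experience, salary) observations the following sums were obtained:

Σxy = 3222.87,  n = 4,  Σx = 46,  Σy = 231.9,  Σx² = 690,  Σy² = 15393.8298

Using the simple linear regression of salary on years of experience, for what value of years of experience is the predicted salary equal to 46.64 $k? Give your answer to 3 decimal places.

Sxx = Σx² − (Σx)²/n = 690 − 529 = 161
Sxy = Σxy − (Σx)(Σy)/n = 3222.87 − 2666.85 = 556.02
b = Sxy/Sxx = 556.02/161 = 3.453540
a = ȳ − b·x̄ = 57.975 − 3.453540·11.5 = 18.259286
Set a + b·x = 46.64: x = (46.64 − 18.259286) / 3.453540 = 8.217861

8.218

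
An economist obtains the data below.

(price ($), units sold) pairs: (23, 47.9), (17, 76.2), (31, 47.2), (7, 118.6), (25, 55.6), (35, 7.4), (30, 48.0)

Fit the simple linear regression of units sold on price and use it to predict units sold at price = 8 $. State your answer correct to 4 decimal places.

n = 7, Σx = 168, Σy = 400.9, Σxy = 7779.5, Σx² = 4578
Sxx = Σx² − (Σx)²/n = 4578 − 4032 = 546
Sxy = Σxy − (Σx)(Σy)/n = 7779.5 − 9621.6 = -1842.1
b = Sxy/Sxx = -1842.1/546 = -3.373810
a = ȳ − b·x̄ = 57.271429 − (-3.373810)·24 = 138.242857
ŷ(8) = a + b·8 = 138.242857 + (-3.373810)·8 = 111.252381

111.2524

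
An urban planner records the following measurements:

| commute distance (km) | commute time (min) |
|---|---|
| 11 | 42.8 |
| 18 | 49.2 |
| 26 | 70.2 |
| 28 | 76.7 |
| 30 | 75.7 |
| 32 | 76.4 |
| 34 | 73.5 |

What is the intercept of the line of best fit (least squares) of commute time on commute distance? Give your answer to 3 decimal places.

24.582

n = 7, Σx = 179, Σy = 464.5, Σxy = 12544, Σx² = 4985
Sxx = Σx² − (Σx)²/n = 4985 − 4577.285714 = 407.714286
Sxy = Σxy − (Σx)(Σy)/n = 12544 − 11877.928571 = 666.071429
b = Sxy/Sxx = 666.071429/407.714286 = 1.633672
a = ȳ − b·x̄ = 66.357143 − 1.633672·25.571429 = 24.581815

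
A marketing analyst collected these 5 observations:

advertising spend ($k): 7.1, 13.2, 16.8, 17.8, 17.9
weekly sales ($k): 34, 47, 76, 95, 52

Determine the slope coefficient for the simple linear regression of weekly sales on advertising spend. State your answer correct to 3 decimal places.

3.970

n = 5, Σx = 72.8, Σy = 304, Σxy = 4760.4, Σx² = 1144.14
Sxx = Σx² − (Σx)²/n = 1144.14 − 1059.968 = 84.172
Sxy = Σxy − (Σx)(Σy)/n = 4760.4 − 4426.24 = 334.16
b = Sxy/Sxx = 334.16/84.172 = 3.969966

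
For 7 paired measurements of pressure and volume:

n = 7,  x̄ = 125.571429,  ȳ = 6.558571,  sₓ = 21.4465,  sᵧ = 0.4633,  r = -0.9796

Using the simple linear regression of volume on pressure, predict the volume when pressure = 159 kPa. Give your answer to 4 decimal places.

5.8512

b = r · sᵧ/sₓ = -0.9796 · 0.4633/21.4465 = -0.021162
a = ȳ − b·x̄ = 6.558571 − (-0.021162)·125.571429 = 9.215901
ŷ(159) = a + b·159 = 9.215901 + (-0.021162)·159 = 5.851159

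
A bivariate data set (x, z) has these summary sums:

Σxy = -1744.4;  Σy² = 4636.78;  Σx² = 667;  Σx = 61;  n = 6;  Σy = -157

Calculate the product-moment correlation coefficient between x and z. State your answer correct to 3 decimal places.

-0.942

Sxx = Σx² − (Σx)²/n = 667 − 620.166667 = 46.833333
Sxy = Σxy − (Σx)(Σy)/n = -1744.4 − (-1596.166667) = -148.233333
Syy = Σy² − (Σy)²/n = 4636.78 − 4108.166667 = 528.613333
r = Sxy/√(Sxx·Syy) = -148.233333/√(24756.724444) = -148.233333/157.342697 = -0.942105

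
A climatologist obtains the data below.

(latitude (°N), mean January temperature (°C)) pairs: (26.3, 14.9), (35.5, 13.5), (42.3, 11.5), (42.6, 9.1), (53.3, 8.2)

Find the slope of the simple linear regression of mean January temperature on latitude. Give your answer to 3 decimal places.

-0.266

n = 5, Σx = 200, Σy = 57.2, Σxy = 2182.29, Σx² = 8396.88
Sxx = Σx² − (Σx)²/n = 8396.88 − 8000 = 396.88
Sxy = Σxy − (Σx)(Σy)/n = 2182.29 − 2288 = -105.71
b = Sxy/Sxx = -105.71/396.88 = -0.266353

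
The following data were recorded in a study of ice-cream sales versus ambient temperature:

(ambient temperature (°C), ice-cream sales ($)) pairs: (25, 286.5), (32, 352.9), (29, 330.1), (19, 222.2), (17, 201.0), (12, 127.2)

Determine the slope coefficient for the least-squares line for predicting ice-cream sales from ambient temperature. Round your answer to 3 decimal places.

n = 6, Σx = 134, Σy = 1519.9, Σxy = 37193.4, Σx² = 3284
Sxx = Σx² − (Σx)²/n = 3284 − 2992.666667 = 291.333333
Sxy = Σxy − (Σx)(Σy)/n = 37193.4 − 33944.433333 = 3248.966667
b = Sxy/Sxx = 3248.966667/291.333333 = 11.152059

11.152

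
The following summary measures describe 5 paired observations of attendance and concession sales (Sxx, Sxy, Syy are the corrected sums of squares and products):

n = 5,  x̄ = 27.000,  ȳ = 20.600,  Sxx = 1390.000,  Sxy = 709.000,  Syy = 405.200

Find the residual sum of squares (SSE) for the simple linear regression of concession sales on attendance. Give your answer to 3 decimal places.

43.559

b = Sxy/Sxx = 709/1390 = 0.510072
SSE = Syy − b·Sxy = 405.2 − 0.510072·709 = 43.558993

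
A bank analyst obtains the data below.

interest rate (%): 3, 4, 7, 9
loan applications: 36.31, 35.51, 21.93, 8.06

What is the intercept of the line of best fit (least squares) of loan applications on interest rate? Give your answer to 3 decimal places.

52.847

n = 4, Σx = 23, Σy = 101.81, Σxy = 477.02, Σx² = 155
Sxx = Σx² − (Σx)²/n = 155 − 132.25 = 22.75
Sxy = Σxy − (Σx)(Σy)/n = 477.02 − 585.4075 = -108.3875
b = Sxy/Sxx = -108.3875/22.75 = -4.764286
a = ȳ − b·x̄ = 25.4525 − (-4.764286)·5.75 = 52.847143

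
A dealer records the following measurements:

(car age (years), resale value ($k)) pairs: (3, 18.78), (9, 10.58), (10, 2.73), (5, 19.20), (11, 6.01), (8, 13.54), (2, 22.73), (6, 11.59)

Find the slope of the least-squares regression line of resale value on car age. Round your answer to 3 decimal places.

-1.928

n = 8, Σx = 54, Σy = 105.16, Σxy = 564.29, Σx² = 440
Sxx = Σx² − (Σx)²/n = 440 − 364.5 = 75.5
Sxy = Σxy − (Σx)(Σy)/n = 564.29 − 709.83 = -145.54
b = Sxy/Sxx = -145.54/75.5 = -1.927682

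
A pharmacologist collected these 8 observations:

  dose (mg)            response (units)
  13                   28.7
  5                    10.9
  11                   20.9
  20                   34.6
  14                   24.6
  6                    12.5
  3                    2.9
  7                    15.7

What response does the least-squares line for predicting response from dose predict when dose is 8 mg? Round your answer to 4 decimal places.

n = 8, Σx = 79, Σy = 150.8, Σxy = 1887.5, Σx² = 1005
Sxx = Σx² − (Σx)²/n = 1005 − 780.125 = 224.875
Sxy = Σxy − (Σx)(Σy)/n = 1887.5 − 1489.15 = 398.35
b = Sxy/Sxx = 398.35/224.875 = 1.771429
a = ȳ − b·x̄ = 18.85 − 1.771429·9.875 = 1.357143
ŷ(8) = a + b·8 = 1.357143 + 1.771429·8 = 15.528571

15.5286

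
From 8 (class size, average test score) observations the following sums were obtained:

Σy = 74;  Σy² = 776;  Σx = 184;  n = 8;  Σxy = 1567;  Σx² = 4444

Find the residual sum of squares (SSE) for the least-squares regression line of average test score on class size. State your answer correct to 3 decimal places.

5.533

Sxx = Σx² − (Σx)²/n = 4444 − 4232 = 212
Sxy = Σxy − (Σx)(Σy)/n = 1567 − 1702 = -135
Syy = Σy² − (Σy)²/n = 776 − 684.5 = 91.5
b = Sxy/Sxx = -135/212 = -0.636792
SSE = Syy − b·Sxy = 91.5 − (-0.636792)·(-135) = 5.533019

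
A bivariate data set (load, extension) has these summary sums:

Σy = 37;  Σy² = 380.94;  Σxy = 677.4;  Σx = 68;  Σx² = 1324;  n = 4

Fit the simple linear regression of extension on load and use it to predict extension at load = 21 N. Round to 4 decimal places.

Sxx = Σx² − (Σx)²/n = 1324 − 1156 = 168
Sxy = Σxy − (Σx)(Σy)/n = 677.4 − 629 = 48.4
b = Sxy/Sxx = 48.4/168 = 0.288095
a = ȳ − b·x̄ = 9.25 − 0.288095·17 = 4.352381
ŷ(21) = a + b·21 = 4.352381 + 0.288095·21 = 10.402381

10.4024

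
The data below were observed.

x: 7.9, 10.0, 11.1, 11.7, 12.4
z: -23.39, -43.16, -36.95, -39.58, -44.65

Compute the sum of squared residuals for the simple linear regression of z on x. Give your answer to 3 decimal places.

n = 5, Σx = 53.1, Σy = -187.73, Σxy = -2043.272, Σx² = 576.27, Σy² = 7335.3791
Sxx = Σx² − (Σx)²/n = 576.27 − 563.922 = 12.348
Sxy = Σxy − (Σx)(Σy)/n = -2043.272 − (-1993.6926) = -49.5794
Syy = Σy² − (Σy)²/n = 7335.3791 − 7048.51058 = 286.86852
b = Sxy/Sxx = -49.5794/12.348 = -4.015177
SSE = Syy − b·Sxy = 286.86852 − (-4.015177)·(-49.5794) = 87.798476

87.798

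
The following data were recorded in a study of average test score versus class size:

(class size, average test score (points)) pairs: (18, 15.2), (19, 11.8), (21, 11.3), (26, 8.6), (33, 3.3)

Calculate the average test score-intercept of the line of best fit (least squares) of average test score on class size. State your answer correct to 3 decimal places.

26.396

n = 5, Σx = 117, Σy = 50.2, Σxy = 1067.6, Σx² = 2891
Sxx = Σx² − (Σx)²/n = 2891 − 2737.8 = 153.2
Sxy = Σxy − (Σx)(Σy)/n = 1067.6 − 1174.68 = -107.08
b = Sxy/Sxx = -107.08/153.2 = -0.698956
a = ȳ − b·x̄ = 10.04 − (-0.698956)·23.4 = 26.395561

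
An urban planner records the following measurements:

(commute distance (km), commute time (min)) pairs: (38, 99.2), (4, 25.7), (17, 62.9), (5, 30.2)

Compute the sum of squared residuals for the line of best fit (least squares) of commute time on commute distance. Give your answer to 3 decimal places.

n = 4, Σx = 64, Σy = 218, Σxy = 5092.7, Σx² = 1774, Σy² = 15369.58
Sxx = Σx² − (Σx)²/n = 1774 − 1024 = 750
Sxy = Σxy − (Σx)(Σy)/n = 5092.7 − 3488 = 1604.7
Syy = Σy² − (Σy)²/n = 15369.58 − 11881 = 3488.58
b = Sxy/Sxx = 1604.7/750 = 2.1396
SSE = Syy − b·Sxy = 3488.58 − 2.1396·1604.7 = 55.16388

55.164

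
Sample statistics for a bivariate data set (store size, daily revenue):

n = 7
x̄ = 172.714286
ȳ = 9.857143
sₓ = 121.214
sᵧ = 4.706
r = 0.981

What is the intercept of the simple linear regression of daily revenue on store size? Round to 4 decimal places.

3.2791

b = r · sᵧ/sₓ = 0.981 · 4.706/121.214 = 0.038086
a = ȳ − b·x̄ = 9.857143 − 0.038086·172.714286 = 3.279105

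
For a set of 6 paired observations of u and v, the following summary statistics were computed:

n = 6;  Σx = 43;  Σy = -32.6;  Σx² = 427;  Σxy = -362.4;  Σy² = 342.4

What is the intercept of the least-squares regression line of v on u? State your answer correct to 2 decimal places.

Sxx = Σx² − (Σx)²/n = 427 − 308.166667 = 118.833333
Sxy = Σxy − (Σx)(Σy)/n = -362.4 − (-233.633333) = -128.766667
b = Sxy/Sxx = -128.766667/118.833333 = -1.083590
a = ȳ − b·x̄ = -5.433333 − (-1.083590)·7.166667 = 2.332398

2.33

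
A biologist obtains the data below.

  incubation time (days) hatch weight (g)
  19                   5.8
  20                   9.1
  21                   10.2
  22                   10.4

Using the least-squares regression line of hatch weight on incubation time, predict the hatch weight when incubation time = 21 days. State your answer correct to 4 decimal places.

n = 4, Σx = 82, Σy = 35.5, Σxy = 735.2, Σx² = 1686
Sxx = Σx² − (Σx)²/n = 1686 − 1681 = 5
Sxy = Σxy − (Σx)(Σy)/n = 735.2 − 727.75 = 7.45
b = Sxy/Sxx = 7.45/5 = 1.49
a = ȳ − b·x̄ = 8.875 − 1.49·20.5 = -21.67
ŷ(21) = a + b·21 = -21.67 + 1.49·21 = 9.62

9.6200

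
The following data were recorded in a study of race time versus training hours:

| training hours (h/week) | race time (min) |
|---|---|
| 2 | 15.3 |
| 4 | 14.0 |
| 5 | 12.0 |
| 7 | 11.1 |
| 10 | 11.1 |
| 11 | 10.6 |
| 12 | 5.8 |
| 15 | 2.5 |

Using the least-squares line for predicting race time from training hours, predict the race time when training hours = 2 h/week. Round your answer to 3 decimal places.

n = 8, Σx = 66, Σy = 82.4, Σxy = 559, Σx² = 684
Sxx = Σx² − (Σx)²/n = 684 − 544.5 = 139.5
Sxy = Σxy − (Σx)(Σy)/n = 559 − 679.8 = -120.8
b = Sxy/Sxx = -120.8/139.5 = -0.865950
a = ȳ − b·x̄ = 10.3 − (-0.865950)·8.25 = 17.444086
ŷ(2) = a + b·2 = 17.444086 + (-0.865950)·2 = 15.712186

15.712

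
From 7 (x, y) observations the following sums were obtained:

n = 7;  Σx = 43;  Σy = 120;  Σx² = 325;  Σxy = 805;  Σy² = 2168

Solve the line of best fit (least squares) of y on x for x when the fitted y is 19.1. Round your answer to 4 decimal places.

7.8981

Sxx = Σx² − (Σx)²/n = 325 − 264.142857 = 60.857143
Sxy = Σxy − (Σx)(Σy)/n = 805 − 737.142857 = 67.857143
b = Sxy/Sxx = 67.857143/60.857143 = 1.115023
a = ȳ − b·x̄ = 17.142857 − 1.115023·6.142857 = 10.293427
Set a + b·x = 19.1: x = (19.1 − 10.293427) / 1.115023 = 7.898105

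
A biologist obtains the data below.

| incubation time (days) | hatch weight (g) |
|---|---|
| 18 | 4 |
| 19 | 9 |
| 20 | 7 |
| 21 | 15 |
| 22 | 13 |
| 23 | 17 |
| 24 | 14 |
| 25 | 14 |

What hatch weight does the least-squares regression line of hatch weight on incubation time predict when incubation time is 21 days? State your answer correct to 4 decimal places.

n = 8, Σx = 172, Σy = 93, Σxy = 2061, Σx² = 3740
Sxx = Σx² − (Σx)²/n = 3740 − 3698 = 42
Sxy = Σxy − (Σx)(Σy)/n = 2061 − 1999.5 = 61.5
b = Sxy/Sxx = 61.5/42 = 1.464286
a = ȳ − b·x̄ = 11.625 − 1.464286·21.5 = -19.857143
ŷ(21) = a + b·21 = -19.857143 + 1.464286·21 = 10.892857

10.8929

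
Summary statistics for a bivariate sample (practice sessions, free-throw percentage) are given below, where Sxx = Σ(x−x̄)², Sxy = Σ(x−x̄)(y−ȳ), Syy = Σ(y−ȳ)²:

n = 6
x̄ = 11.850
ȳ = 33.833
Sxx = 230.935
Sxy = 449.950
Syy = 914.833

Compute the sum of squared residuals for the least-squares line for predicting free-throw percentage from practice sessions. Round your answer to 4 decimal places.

b = Sxy/Sxx = 449.95/230.935 = 1.948384
SSE = Syy − b·Sxy = 914.833 − 1.948384·449.95 = 38.157734

38.1577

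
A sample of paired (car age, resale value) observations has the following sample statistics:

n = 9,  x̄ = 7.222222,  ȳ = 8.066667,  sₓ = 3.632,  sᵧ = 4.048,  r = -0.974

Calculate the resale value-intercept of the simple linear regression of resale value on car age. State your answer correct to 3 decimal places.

15.907

b = r · sᵧ/sₓ = -0.974 · 4.048/3.632 = -1.085559
a = ȳ − b·x̄ = 8.066667 − (-1.085559)·7.222222 = 15.906818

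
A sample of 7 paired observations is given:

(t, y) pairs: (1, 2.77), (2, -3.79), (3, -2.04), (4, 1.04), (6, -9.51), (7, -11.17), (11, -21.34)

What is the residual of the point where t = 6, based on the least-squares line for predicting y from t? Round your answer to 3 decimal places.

-0.592

n = 7, Σx = 34, Σy = -44.04, Σxy = -376.76, Σx² = 236
Sxx = Σx² − (Σx)²/n = 236 − 165.142857 = 70.857143
Sxy = Σxy − (Σx)(Σy)/n = -376.76 − (-213.908571) = -162.851429
b = Sxy/Sxx = -162.851429/70.857143 = -2.298306
a = ȳ − b·x̄ = -6.291429 − (-2.298306)·4.857143 = 4.871774
ŷ(6) = 4.871774 + (-2.298306)·6 = -8.918065
residual = y − ŷ = -9.51 − (-8.918065) = -0.591935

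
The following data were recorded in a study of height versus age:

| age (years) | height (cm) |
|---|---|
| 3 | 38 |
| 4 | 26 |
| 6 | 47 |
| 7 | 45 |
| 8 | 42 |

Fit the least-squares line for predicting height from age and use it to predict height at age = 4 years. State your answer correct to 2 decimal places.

n = 5, Σx = 28, Σy = 198, Σxy = 1151, Σx² = 174
Sxx = Σx² − (Σx)²/n = 174 − 156.8 = 17.2
Sxy = Σxy − (Σx)(Σy)/n = 1151 − 1108.8 = 42.2
b = Sxy/Sxx = 42.2/17.2 = 2.453488
a = ȳ − b·x̄ = 39.6 − 2.453488·5.6 = 25.860465
ŷ(4) = a + b·4 = 25.860465 + 2.453488·4 = 35.674419

35.67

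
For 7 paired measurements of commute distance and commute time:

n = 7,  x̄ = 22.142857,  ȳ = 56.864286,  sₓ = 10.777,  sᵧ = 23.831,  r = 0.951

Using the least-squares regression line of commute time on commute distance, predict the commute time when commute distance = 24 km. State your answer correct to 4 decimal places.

b = r · sᵧ/sₓ = 0.951 · 23.831/10.777 = 2.102930
a = ȳ − b·x̄ = 56.864286 − 2.102930·22.142857 = 10.299399
ŷ(24) = a + b·24 = 10.299399 + 2.102930·24 = 60.769728

60.7697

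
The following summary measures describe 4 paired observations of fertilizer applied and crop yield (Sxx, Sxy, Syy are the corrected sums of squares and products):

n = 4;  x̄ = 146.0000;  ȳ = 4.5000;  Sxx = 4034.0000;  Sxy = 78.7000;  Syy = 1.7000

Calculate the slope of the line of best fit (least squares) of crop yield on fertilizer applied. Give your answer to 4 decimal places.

0.0195

b = Sxy/Sxx = 78.7/4034 = 0.019509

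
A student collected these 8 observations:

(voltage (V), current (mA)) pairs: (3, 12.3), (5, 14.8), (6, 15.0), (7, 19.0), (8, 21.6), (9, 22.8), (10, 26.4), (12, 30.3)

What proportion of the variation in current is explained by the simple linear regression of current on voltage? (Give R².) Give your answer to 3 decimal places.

n = 8, Σx = 60, Σy = 162.2, Σxy = 1339.5, Σx² = 508, Σy² = 3557.78
Sxx = Σx² − (Σx)²/n = 508 − 450 = 58
Sxy = Σxy − (Σx)(Σy)/n = 1339.5 − 1216.5 = 123
Syy = Σy² − (Σy)²/n = 3557.78 − 3288.605 = 269.175
R² = Sxy²/(Sxx·Syy) = (123)²/(58·269.175) = 0.969053

0.969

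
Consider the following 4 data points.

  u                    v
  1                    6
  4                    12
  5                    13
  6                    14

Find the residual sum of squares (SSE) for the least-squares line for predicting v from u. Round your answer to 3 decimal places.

n = 4, Σx = 16, Σy = 45, Σxy = 203, Σx² = 78, Σy² = 545
Sxx = Σx² − (Σx)²/n = 78 − 64 = 14
Sxy = Σxy − (Σx)(Σy)/n = 203 − 180 = 23
Syy = Σy² − (Σy)²/n = 545 − 506.25 = 38.75
b = Sxy/Sxx = 23/14 = 1.642857
SSE = Syy − b·Sxy = 38.75 − 1.642857·23 = 0.964286

0.964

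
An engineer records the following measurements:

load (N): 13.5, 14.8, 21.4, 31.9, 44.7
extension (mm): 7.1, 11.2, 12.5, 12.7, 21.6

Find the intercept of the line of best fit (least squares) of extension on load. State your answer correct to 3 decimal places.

3.599

n = 5, Σx = 126.3, Σy = 65.1, Σxy = 1899.76, Σx² = 3874.95
Sxx = Σx² − (Σx)²/n = 3874.95 − 3190.338 = 684.612
Sxy = Σxy − (Σx)(Σy)/n = 1899.76 − 1644.426 = 255.334
b = Sxy/Sxx = 255.334/684.612 = 0.372962
a = ȳ − b·x̄ = 13.02 − 0.372962·25.26 = 3.598990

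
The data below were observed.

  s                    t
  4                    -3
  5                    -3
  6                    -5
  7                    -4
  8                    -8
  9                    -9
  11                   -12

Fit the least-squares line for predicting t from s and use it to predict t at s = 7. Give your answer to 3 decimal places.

-6.090

n = 7, Σx = 50, Σy = -44, Σxy = -362, Σx² = 392
Sxx = Σx² − (Σx)²/n = 392 − 357.142857 = 34.857143
Sxy = Σxy − (Σx)(Σy)/n = -362 − (-314.285714) = -47.714286
b = Sxy/Sxx = -47.714286/34.857143 = -1.368852
a = ȳ − b·x̄ = -6.285714 − (-1.368852)·7.142857 = 3.491803
ŷ(7) = a + b·7 = 3.491803 + (-1.368852)·7 = -6.090164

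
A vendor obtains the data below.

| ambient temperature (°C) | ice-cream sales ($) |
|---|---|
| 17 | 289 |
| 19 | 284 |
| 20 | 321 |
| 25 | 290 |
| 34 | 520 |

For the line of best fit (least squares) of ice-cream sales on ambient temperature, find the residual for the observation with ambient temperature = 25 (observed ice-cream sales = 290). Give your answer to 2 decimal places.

-77.33

n = 5, Σx = 115, Σy = 1704, Σxy = 41659, Σx² = 2831
Sxx = Σx² − (Σx)²/n = 2831 − 2645 = 186
Sxy = Σxy − (Σx)(Σy)/n = 41659 − 39192 = 2467
b = Sxy/Sxx = 2467/186 = 13.263441
a = ȳ − b·x̄ = 340.8 − 13.263441·23 = 35.740860
ŷ(25) = 35.740860 + 13.263441·25 = 367.326882
residual = y − ŷ = 290 − 367.326882 = -77.326882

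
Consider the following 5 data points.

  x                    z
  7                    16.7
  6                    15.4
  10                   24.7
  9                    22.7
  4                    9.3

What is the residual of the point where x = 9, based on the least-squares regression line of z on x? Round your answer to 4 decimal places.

n = 5, Σx = 36, Σy = 88.8, Σxy = 697.8, Σx² = 282
Sxx = Σx² − (Σx)²/n = 282 − 259.2 = 22.8
Sxy = Σxy − (Σx)(Σy)/n = 697.8 − 639.36 = 58.44
b = Sxy/Sxx = 58.44/22.8 = 2.563158
a = ȳ − b·x̄ = 17.76 − 2.563158·7.2 = -0.694737
ŷ(9) = -0.694737 + 2.563158·9 = 22.373684
residual = y − ŷ = 22.7 − 22.373684 = 0.326316

0.3263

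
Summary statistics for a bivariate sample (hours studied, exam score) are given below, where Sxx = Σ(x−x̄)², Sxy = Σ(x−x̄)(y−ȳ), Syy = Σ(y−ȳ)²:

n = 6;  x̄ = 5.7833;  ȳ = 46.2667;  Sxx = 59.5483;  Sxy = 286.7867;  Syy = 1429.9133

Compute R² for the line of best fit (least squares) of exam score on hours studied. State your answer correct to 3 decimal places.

0.966

R² = Sxy²/(Sxx·Syy) = (286.7867)²/(59.5483·1429.9133) = 0.965915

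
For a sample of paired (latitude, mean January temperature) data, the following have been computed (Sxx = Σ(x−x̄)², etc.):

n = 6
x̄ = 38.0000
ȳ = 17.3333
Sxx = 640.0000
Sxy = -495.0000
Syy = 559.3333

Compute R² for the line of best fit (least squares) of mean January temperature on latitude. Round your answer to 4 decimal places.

0.6845

R² = Sxy²/(Sxx·Syy) = (-495)²/(640·559.3333) = 0.684478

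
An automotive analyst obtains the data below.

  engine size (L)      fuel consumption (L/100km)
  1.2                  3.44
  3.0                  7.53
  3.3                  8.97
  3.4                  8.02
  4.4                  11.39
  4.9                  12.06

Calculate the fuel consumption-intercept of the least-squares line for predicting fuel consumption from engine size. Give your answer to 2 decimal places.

0.53

n = 6, Σx = 20.2, Σy = 51.41, Σxy = 192.797, Σx² = 76.26
Sxx = Σx² − (Σx)²/n = 76.26 − 68.006667 = 8.253333
Sxy = Σxy − (Σx)(Σy)/n = 192.797 − 173.080333 = 19.716667
b = Sxy/Sxx = 19.716667/8.253333 = 2.388934
a = ȳ − b·x̄ = 8.568333 − 2.388934·3.366667 = 0.525590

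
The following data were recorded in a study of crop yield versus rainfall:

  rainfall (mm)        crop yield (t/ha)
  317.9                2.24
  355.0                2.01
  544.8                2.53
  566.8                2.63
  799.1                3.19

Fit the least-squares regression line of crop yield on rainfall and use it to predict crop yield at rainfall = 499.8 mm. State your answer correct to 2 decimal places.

n = 5, Σx = 2583.6, Σy = 12.6, Σxy = 6843.803, Σx² = 1483715.5
Sxx = Σx² − (Σx)²/n = 1483715.5 − 1334997.792 = 148717.708
Sxy = Σxy − (Σx)(Σy)/n = 6843.803 − 6510.672 = 333.131
b = Sxy/Sxx = 333.131/148717.708 = 0.002240
a = ȳ − b·x̄ = 2.52 − 0.002240·516.72 = 1.362536
ŷ(499.8) = a + b·499.8 = 1.362536 + 0.002240·499.8 = 2.482099

2.48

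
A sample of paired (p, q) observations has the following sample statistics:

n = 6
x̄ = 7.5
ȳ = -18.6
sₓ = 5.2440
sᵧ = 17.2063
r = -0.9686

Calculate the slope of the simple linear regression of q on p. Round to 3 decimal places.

b = r · sᵧ/sₓ = -0.9686 · 17.2063/5.244 = -3.178113

-3.178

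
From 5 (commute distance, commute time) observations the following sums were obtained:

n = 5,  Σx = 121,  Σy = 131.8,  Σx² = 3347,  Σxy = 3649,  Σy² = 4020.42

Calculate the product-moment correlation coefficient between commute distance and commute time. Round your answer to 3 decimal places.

0.961

Sxx = Σx² − (Σx)²/n = 3347 − 2928.2 = 418.8
Sxy = Σxy − (Σx)(Σy)/n = 3649 − 3189.56 = 459.44
Syy = Σy² − (Σy)²/n = 4020.42 − 3474.248 = 546.172
r = Sxy/√(Sxx·Syy) = 459.44/√(228736.8336) = 459.44/478.264397 = 0.960640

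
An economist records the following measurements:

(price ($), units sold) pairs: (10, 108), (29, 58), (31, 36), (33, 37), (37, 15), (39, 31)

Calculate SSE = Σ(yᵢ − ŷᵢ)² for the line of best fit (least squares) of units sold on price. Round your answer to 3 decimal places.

n = 6, Σx = 179, Σy = 285, Σxy = 6863, Σx² = 5881, Σy² = 18879
Sxx = Σx² − (Σx)²/n = 5881 − 5340.166667 = 540.833333
Sxy = Σxy − (Σx)(Σy)/n = 6863 − 8502.5 = -1639.5
Syy = Σy² − (Σy)²/n = 18879 − 13537.5 = 5341.5
b = Sxy/Sxx = -1639.5/540.833333 = -3.031433
SSE = Syy − b·Sxy = 5341.5 − (-3.031433)·(-1639.5) = 371.465639

371.466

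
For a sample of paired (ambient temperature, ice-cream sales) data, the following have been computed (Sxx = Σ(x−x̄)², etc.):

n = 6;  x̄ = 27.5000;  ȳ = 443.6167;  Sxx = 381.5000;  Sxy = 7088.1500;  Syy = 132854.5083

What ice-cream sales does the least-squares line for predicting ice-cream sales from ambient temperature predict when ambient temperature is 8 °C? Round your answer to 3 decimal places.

b = Sxy/Sxx = 7088.15/381.5 = 18.579685
a = ȳ − b·x̄ = 443.6167 − 18.579685·27.5 = -67.324650
ŷ(8) = a + b·8 = -67.324650 + 18.579685·8 = 81.312834

81.313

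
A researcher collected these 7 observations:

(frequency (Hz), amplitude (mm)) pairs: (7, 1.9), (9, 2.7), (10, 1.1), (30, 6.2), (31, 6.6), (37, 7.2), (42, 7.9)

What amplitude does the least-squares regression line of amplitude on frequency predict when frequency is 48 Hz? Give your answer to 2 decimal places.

n = 7, Σx = 166, Σy = 33.6, Σxy = 1037.4, Σx² = 5224
Sxx = Σx² − (Σx)²/n = 5224 − 3936.571429 = 1287.428571
Sxy = Σxy − (Σx)(Σy)/n = 1037.4 − 796.8 = 240.6
b = Sxy/Sxx = 240.6/1287.428571 = 0.186884
a = ȳ − b·x̄ = 4.8 − 0.186884·23.714286 = 0.368176
ŷ(48) = a + b·48 = 0.368176 + 0.186884·48 = 9.338615

9.34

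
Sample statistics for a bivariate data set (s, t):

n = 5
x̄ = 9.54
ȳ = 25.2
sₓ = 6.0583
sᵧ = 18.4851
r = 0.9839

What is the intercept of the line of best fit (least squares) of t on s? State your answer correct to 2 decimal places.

-3.44

b = r · sᵧ/sₓ = 0.9839 · 18.4851/6.0583 = 3.002078
a = ȳ − b·x̄ = 25.2 − 3.002078·9.54 = -3.439825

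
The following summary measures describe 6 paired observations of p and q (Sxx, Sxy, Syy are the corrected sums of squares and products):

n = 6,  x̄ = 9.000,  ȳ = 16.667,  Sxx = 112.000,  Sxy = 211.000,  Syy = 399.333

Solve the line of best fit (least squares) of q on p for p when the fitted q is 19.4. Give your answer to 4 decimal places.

10.4507

b = Sxy/Sxx = 211/112 = 1.883929
a = ȳ − b·x̄ = 16.667 − 1.883929·9 = -0.288357
Set a + b·x = 19.4: x = (19.4 − (-0.288357)) / 1.883929 = 10.450692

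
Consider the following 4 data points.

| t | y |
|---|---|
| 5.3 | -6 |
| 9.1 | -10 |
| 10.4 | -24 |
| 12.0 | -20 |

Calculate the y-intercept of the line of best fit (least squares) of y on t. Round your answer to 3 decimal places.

n = 4, Σx = 36.8, Σy = -60, Σxy = -612.4, Σx² = 363.06
Sxx = Σx² − (Σx)²/n = 363.06 − 338.56 = 24.5
Sxy = Σxy − (Σx)(Σy)/n = -612.4 − (-552) = -60.4
b = Sxy/Sxx = -60.4/24.5 = -2.465306
a = ȳ − b·x̄ = -15 − (-2.465306)·9.2 = 7.680816

7.681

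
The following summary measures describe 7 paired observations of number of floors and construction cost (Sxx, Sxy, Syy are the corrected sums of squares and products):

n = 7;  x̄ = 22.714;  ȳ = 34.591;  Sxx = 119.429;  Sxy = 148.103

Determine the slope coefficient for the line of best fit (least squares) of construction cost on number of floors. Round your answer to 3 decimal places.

1.240

b = Sxy/Sxx = 148.103/119.429 = 1.240092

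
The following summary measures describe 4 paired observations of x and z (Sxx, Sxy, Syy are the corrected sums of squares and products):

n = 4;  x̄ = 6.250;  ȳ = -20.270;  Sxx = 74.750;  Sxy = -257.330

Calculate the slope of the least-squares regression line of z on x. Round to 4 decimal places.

b = Sxy/Sxx = -257.33/74.75 = -3.442542

-3.4425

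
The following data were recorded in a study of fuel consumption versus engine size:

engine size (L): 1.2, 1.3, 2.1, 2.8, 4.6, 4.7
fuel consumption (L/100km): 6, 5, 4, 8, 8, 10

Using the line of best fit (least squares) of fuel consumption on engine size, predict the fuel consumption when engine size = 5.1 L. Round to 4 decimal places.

n = 6, Σx = 16.7, Σy = 41, Σxy = 128.3, Σx² = 58.63
Sxx = Σx² − (Σx)²/n = 58.63 − 46.481667 = 12.148333
Sxy = Σxy − (Σx)(Σy)/n = 128.3 − 114.116667 = 14.183333
b = Sxy/Sxx = 14.183333/12.148333 = 1.167513
a = ȳ − b·x̄ = 6.833333 − 1.167513·2.783333 = 3.583756
ŷ(5.1) = a + b·5.1 = 3.583756 + 1.167513·5.1 = 9.538071

9.5381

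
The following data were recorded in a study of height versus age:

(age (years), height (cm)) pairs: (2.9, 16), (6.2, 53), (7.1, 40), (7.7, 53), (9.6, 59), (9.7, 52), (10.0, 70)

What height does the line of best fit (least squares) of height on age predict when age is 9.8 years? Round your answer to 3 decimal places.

62.213

n = 7, Σx = 53.2, Σy = 343, Σxy = 2837.9, Σx² = 442.8
Sxx = Σx² − (Σx)²/n = 442.8 − 404.32 = 38.48
Sxy = Σxy − (Σx)(Σy)/n = 2837.9 − 2606.8 = 231.1
b = Sxy/Sxx = 231.1/38.48 = 6.005717
a = ȳ − b·x̄ = 49 − 6.005717·7.6 = 3.356549
ŷ(9.8) = a + b·9.8 = 3.356549 + 6.005717·9.8 = 62.212578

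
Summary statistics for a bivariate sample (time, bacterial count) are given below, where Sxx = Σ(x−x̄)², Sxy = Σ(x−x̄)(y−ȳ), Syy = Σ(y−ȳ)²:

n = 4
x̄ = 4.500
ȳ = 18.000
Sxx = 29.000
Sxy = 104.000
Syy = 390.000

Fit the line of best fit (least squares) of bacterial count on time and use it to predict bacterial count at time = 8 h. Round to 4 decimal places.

30.5517

b = Sxy/Sxx = 104/29 = 3.586207
a = ȳ − b·x̄ = 18 − 3.586207·4.5 = 1.862069
ŷ(8) = a + b·8 = 1.862069 + 3.586207·8 = 30.551724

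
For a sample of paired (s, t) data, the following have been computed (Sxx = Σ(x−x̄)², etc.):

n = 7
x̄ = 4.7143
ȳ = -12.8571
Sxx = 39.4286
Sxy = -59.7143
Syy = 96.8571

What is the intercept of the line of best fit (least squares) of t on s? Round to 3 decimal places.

b = Sxy/Sxx = -59.7143/39.4286 = -1.514492
a = ȳ − b·x̄ = -12.8571 − (-1.514492)·4.7143 = -5.717330

-5.717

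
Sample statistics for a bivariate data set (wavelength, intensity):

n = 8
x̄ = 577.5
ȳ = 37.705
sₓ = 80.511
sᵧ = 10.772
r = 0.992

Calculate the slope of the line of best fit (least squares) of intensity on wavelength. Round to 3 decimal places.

b = r · sᵧ/sₓ = 0.992 · 10.772/80.511 = 0.132725

0.133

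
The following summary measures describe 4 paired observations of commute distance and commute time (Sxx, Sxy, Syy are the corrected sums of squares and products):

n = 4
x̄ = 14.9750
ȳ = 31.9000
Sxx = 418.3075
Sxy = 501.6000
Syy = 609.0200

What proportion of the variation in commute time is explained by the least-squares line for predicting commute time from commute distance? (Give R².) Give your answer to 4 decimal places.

0.9876

R² = Sxy²/(Sxx·Syy) = (501.6)²/(418.3075·609.02) = 0.987615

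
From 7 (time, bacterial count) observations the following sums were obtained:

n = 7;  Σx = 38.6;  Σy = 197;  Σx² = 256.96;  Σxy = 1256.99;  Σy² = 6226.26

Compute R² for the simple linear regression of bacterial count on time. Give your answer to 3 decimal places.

Sxx = Σx² − (Σx)²/n = 256.96 − 212.851429 = 44.108571
Sxy = Σxy − (Σx)(Σy)/n = 1256.99 − 1086.314286 = 170.675714
Syy = Σy² − (Σy)²/n = 6226.26 − 5544.142857 = 682.117143
R² = Sxy²/(Sxx·Syy) = (170.675714)²/(44.108571·682.117143) = 0.968192

0.968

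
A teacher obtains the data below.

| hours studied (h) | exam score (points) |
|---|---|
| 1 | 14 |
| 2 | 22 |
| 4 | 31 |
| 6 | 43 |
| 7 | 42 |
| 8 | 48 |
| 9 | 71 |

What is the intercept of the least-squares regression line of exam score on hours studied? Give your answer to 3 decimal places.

n = 7, Σx = 37, Σy = 271, Σxy = 1757, Σx² = 251
Sxx = Σx² − (Σx)²/n = 251 − 195.571429 = 55.428571
Sxy = Σxy − (Σx)(Σy)/n = 1757 − 1432.428571 = 324.571429
b = Sxy/Sxx = 324.571429/55.428571 = 5.855670
a = ȳ − b·x̄ = 38.714286 − 5.855670·5.285714 = 7.762887

7.763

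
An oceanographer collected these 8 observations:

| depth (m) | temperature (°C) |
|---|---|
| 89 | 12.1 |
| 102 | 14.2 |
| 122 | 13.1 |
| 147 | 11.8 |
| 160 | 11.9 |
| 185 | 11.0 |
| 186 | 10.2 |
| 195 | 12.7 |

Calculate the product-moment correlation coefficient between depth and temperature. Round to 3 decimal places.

-0.598

n = 8, Σx = 1186, Σy = 97, Σxy = 14170.8, Σx² = 187264, Σy² = 1186.84
Sxx = Σx² − (Σx)²/n = 187264 − 175824.5 = 11439.5
Sxy = Σxy − (Σx)(Σy)/n = 14170.8 − 14380.25 = -209.45
Syy = Σy² − (Σy)²/n = 1186.84 − 1176.125 = 10.715
r = Sxy/√(Sxx·Syy) = -209.45/√(122574.2425) = -209.45/350.106045 = -0.598247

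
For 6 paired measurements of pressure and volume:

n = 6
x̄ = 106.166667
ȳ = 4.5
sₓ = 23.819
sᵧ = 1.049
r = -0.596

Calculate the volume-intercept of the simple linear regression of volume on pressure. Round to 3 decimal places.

b = r · sᵧ/sₓ = -0.596 · 1.049/23.819 = -0.026248
a = ȳ − b·x̄ = 4.5 − (-0.026248)·106.166667 = 7.286676

7.287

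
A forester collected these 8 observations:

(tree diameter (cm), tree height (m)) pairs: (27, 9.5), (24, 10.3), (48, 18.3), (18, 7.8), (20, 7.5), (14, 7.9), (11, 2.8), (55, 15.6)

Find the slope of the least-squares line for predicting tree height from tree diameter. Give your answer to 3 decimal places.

n = 8, Σx = 217, Σy = 79.7, Σxy = 2671.9, Σx² = 7675
Sxx = Σx² − (Σx)²/n = 7675 − 5886.125 = 1788.875
Sxy = Σxy − (Σx)(Σy)/n = 2671.9 − 2161.8625 = 510.0375
b = Sxy/Sxx = 510.0375/1788.875 = 0.285116

0.285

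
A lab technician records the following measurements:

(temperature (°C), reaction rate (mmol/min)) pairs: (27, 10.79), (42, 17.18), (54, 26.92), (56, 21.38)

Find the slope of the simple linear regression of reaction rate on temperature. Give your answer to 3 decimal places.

0.469

n = 4, Σx = 179, Σy = 76.27, Σxy = 3663.85, Σx² = 8545
Sxx = Σx² − (Σx)²/n = 8545 − 8010.25 = 534.75
Sxy = Σxy − (Σx)(Σy)/n = 3663.85 − 3413.0825 = 250.7675
b = Sxy/Sxx = 250.7675/534.75 = 0.468943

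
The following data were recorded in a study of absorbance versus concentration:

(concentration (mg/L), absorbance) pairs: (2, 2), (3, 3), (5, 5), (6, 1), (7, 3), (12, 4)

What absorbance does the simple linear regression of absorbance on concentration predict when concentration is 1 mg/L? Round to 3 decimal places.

n = 6, Σx = 35, Σy = 18, Σxy = 113, Σx² = 267
Sxx = Σx² − (Σx)²/n = 267 − 204.166667 = 62.833333
Sxy = Σxy − (Σx)(Σy)/n = 113 − 105 = 8
b = Sxy/Sxx = 8/62.833333 = 0.127321
a = ȳ − b·x̄ = 3 − 0.127321·5.833333 = 2.257294
ŷ(1) = a + b·1 = 2.257294 + 0.127321·1 = 2.384615

2.385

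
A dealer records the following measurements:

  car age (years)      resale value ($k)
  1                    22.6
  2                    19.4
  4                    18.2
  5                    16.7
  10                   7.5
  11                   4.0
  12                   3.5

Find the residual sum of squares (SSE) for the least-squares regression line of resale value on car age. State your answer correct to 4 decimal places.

5.6774

n = 7, Σx = 45, Σy = 91.9, Σxy = 378.7, Σx² = 411, Σy² = 1581.75
Sxx = Σx² − (Σx)²/n = 411 − 289.285714 = 121.714286
Sxy = Σxy − (Σx)(Σy)/n = 378.7 − 590.785714 = -212.085714
Syy = Σy² − (Σy)²/n = 1581.75 − 1206.515714 = 375.234286
b = Sxy/Sxx = -212.085714/121.714286 = -1.742488
SSE = Syy − b·Sxy = 375.234286 − (-1.742488)·(-212.085714) = 5.677418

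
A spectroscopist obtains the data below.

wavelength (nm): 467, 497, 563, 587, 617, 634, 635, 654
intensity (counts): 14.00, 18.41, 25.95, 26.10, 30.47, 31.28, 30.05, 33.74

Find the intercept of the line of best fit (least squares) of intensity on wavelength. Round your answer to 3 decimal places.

-31.113

n = 8, Σx = 4654, Σy = 210, Σxy = 125397.54, Σx² = 2740222
Sxx = Σx² − (Σx)²/n = 2740222 − 2707464.5 = 32757.5
Sxy = Σxy − (Σx)(Σy)/n = 125397.54 − 122167.5 = 3230.04
b = Sxy/Sxx = 3230.04/32757.5 = 0.098605
a = ȳ − b·x̄ = 26.25 − 0.098605·581.75 = -31.113223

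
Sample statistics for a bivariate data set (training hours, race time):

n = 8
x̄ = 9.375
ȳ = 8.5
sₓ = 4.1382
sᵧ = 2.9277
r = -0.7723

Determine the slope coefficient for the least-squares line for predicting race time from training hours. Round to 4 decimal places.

b = r · sᵧ/sₓ = -0.7723 · 2.9277/4.1382 = -0.546388

-0.5464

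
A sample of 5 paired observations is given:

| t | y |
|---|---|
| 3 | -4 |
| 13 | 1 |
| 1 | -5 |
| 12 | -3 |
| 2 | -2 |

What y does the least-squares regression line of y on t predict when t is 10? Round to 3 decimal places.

-1.568

n = 5, Σx = 31, Σy = -13, Σxy = -44, Σx² = 327
Sxx = Σx² − (Σx)²/n = 327 − 192.2 = 134.8
Sxy = Σxy − (Σx)(Σy)/n = -44 − (-80.6) = 36.6
b = Sxy/Sxx = 36.6/134.8 = 0.271513
a = ȳ − b·x̄ = -2.6 − 0.271513·6.2 = -4.283383
ŷ(10) = a + b·10 = -4.283383 + 0.271513·10 = -1.568249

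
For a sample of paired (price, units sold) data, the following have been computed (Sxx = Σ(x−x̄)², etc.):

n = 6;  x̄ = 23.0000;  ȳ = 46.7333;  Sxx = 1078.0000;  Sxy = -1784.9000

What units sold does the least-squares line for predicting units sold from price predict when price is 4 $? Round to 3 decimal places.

78.193

b = Sxy/Sxx = -1784.9/1078 = -1.655751
a = ȳ − b·x̄ = 46.7333 − (-1.655751)·23 = 84.815582
ŷ(4) = a + b·4 = 84.815582 + (-1.655751)·4 = 78.192576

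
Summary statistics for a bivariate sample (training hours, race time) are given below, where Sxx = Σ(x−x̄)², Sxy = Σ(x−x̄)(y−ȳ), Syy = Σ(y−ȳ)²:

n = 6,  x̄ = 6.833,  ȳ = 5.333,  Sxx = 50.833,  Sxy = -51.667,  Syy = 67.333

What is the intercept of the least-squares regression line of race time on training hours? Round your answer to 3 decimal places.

b = Sxy/Sxx = -51.667/50.833 = -1.016407
a = ȳ − b·x̄ = 5.333 − (-1.016407)·6.833 = 12.278107

12.278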